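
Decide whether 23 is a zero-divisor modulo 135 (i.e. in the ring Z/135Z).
gcd(23, 135) = 1, so 23 is a unit in Z/135Z (it has a multiplicative inverse). A unit cannot be a zero-divisor: if 23·b ≡ 0 then multiplying both sides by 23^(−1) gives b ≡ 0. So 23 is not a zero-divisor.

Final answer: NO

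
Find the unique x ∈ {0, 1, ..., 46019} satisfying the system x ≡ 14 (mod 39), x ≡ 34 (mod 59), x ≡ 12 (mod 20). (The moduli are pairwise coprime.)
The moduli 39, 59, 20 are pairwise coprime, so by the CRT there is a unique solution mod 39·59·20 = 46020.
Solve by successive substitution. Start with x ≡ 14 (mod 39).
  Combine with x ≡ 34 (mod 59): write x = 14 + 39·t and require 14 + 39·t ≡ 34 (mod 59), i.e. 39·t ≡ 34 − 14 ≡ 20 (mod 59). Since 39^(−1) ≡ 56 (mod 59), t ≡ 56·20 ≡ 58 (mod 59). So x ≡ 14 + 39·58 = 2276 (mod 2301).
  Combine with x ≡ 12 (mod 20): write x = 2276 + 2301·t and require 2276 + 2301·t ≡ 12 (mod 20), i.e. 2301·t ≡ 12 − 2276 ≡ 16 (mod 20). Since 2301^(−1) ≡ 1 (mod 20) (2301 ≡ 1 (mod 20)), t ≡ 1·16 ≡ 16 (mod 20). So x ≡ 2276 + 2301·16 = 39092 (mod 46020).
Unique solution in [0, 46020): x = 39092.

Final answer: x ≡ 39092 (mod 46020); the representative in [0, 46020) is 39092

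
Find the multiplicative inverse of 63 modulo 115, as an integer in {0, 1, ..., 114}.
Apply the extended Euclidean algorithm to (115, 63), tracking rows (r, s, t) with s·115 + t·63 = r. Each division r_prev = q·r_cur + r_new produces the new row as (previous row) − q·(current row):
  row A: (115, 1, 0)   [1·115 + 0·63 = 115]
  row B: (63, 0, 1)   [0·115 + 1·63 = 63]
  115 = 1·63 + 52   → row C = row A − 1·row B = (52, 1, −1)   [check: 1·115 − 1·63 = 52]
  63 = 1·52 + 11   → row D = row B − 1·row C = (11, −1, 2)   [check: −1·115 + 2·63 = 11]
  52 = 4·11 + 8   → row E = row C − 4·row D = (8, 5, −9)   [check: 5·115 − 9·63 = 8]
  11 = 1·8 + 3   → row F = row D − 1·row E = (3, −6, 11)   [check: −6·115 + 11·63 = 3]
  8 = 2·3 + 2   → row G = row E − 2·row F = (2, 17, −31)   [check: 17·115 − 31·63 = 2]
  3 = 1·2 + 1   → row H = row F − 1·row G = (1, −23, 42)   [check: −23·115 + 42·63 = 1]
  2 = 2·1 + 0   → remainder 0, stop. gcd = 1 (last nonzero row H).
The gcd is 1, so 63 is invertible mod 115. The last nonzero row gives −23·115 + 42·63 = 1, so t = 42. So 63^(−1) ≡ 42 (mod 115). Verify: 63 · 42 = 2646 ≡ 1 (mod 115). ✓

Final answer: 63^(−1) ≡ 42 (mod 115)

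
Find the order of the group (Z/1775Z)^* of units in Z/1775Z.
(Z/1775Z)^* consists of the classes a with gcd(a, 1775) = 1, so its order is φ(1775). φ is multiplicative, with φ(p^e) = p^e − p^(e−1). Factorise 1775 = 5^2 · 71. Then
  φ(1775) = (5^2 − 5^1) · (71 − 1) = 20 · 70 = 1400.
Thus |(Z/1775Z)^*| = 1400.

Final answer: |(Z/1775Z)^*| = 1400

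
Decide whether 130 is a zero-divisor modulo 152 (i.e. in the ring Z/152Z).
gcd(130, 152) = 2 > 1, so 130 is not a unit in Z/152Z. In Z/nZ every nonzero non-unit is a zero-divisor: explicitly, take b = 152/gcd = 76 ≠ 0 (mod 152); then 130·76 = 9880 = 65·152, i.e. 130·76 ≡ 0 (mod 152). So 130 is a zero-divisor.

Final answer: YES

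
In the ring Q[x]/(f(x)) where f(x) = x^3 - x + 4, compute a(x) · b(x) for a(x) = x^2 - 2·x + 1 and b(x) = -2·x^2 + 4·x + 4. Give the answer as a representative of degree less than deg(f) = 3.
a · b ≡ -8·x^2 + 12·x - 28 (mod f(x))

First multiply in Q[x] without reducing: a · b = -2·x^4 + 8·x^3 - 6·x^2 - 4·x + 4. Now divide by f(x) = x^3 - x + 4, eliminating the leading term at each step:
  leading term -2·x^4: subtract (-2·x)·f(x) = -2·x^4 + 2·x^2 - 8·x, leaving 8·x^3 - 8·x^2 + 4·x + 4
  leading term 8·x^3: subtract (8)·f(x) = 8·x^3 - 8·x + 32, leaving -8·x^2 + 12·x - 28
The degree is now < 3, so this is the remainder. Hence a · b ≡ -8·x^2 + 12·x - 28 in Q[x]/(f).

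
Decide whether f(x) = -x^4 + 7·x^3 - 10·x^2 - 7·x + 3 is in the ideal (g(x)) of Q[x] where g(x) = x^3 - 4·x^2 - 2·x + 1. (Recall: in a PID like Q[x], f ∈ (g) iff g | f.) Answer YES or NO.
YES

In Q[x] the ideal (g) consists of all multiples of g, so f ∈ (g) iff g | f, i.e. iff the remainder of f on division by g is 0. Divide f by g (g is monic, so eliminate the leading term of the running remainder at each step):
  leading term -x^4: subtract (-x)·g(x) = -x^4 + 4·x^3 + 2·x^2 - x, leaving 3·x^3 - 12·x^2 - 6·x + 3
  leading term 3·x^3: subtract (3)·g(x) = 3·x^3 - 12·x^2 - 6·x + 3, leaving 0
The remainder is 0, so f(x) = g(x) · h(x) with h(x) = 3 - x. Hence g | f, i.e. f ∈ (g).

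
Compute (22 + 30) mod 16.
4

Reduce the summands first: 22 ≡ 6, 30 ≡ 14 (mod 16), so 22 + 30 ≡ 6 + 14 (mod 16). 6 + 14 = 20; 20 = 1·16 + 4, so (22 + 30) mod 16 = 4.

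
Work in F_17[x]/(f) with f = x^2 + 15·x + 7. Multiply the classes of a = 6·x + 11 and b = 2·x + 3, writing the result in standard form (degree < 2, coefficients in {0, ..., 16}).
Multiply as integer polynomials: a · b = 12·x^2 + 40·x + 33. Reducing coefficients mod 17: a · b ≡ 12·x^2 + 6·x + 16. Now divide by f(x) = x^2 + 15·x + 7 in F_17[x], eliminating the leading term at each step:
  leading term 12·x^2: subtract (12)·f(x) = 12·x^2 + 10·x + 16, leaving 13·x (coefficients mod 17)
The degree is now < 2, so this is the remainder. Hence a · b ≡ 13·x in F_17[x]/(f).

Final answer: a · b ≡ 13·x (mod f(x))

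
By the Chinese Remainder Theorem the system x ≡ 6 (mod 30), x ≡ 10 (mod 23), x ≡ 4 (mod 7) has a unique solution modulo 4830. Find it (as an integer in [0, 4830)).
The moduli 30, 23, 7 are pairwise coprime, so by the CRT there is a unique solution mod 30·23·7 = 4830.
Solve by successive substitution. Start with x ≡ 6 (mod 30).
  Combine with x ≡ 10 (mod 23): write x = 6 + 30·t and require 6 + 30·t ≡ 10 (mod 23), i.e. 30·t ≡ 10 − 6 ≡ 4 (mod 23). Since 30^(−1) ≡ 10 (mod 23) (30 ≡ 7 (mod 23)), t ≡ 10·4 ≡ 17 (mod 23). So x ≡ 6 + 30·17 = 516 (mod 690).
  Combine with x ≡ 4 (mod 7): write x = 516 + 690·t and require 516 + 690·t ≡ 4 (mod 7), i.e. 690·t ≡ 4 − 516 ≡ 6 (mod 7). Since 690^(−1) ≡ 2 (mod 7) (690 ≡ 4 (mod 7)), t ≡ 2·6 ≡ 5 (mod 7). So x ≡ 516 + 690·5 = 3966 (mod 4830).
Unique solution in [0, 4830): x = 3966.

Final answer: x ≡ 3966 (mod 4830); the representative in [0, 4830) is 3966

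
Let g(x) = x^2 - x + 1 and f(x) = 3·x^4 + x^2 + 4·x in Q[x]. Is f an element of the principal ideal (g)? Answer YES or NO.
NO

In Q[x] the ideal (g) consists of all multiples of g, so f ∈ (g) iff g | f, i.e. iff the remainder of f on division by g is 0. Divide f by g (g is monic, so eliminate the leading term of the running remainder at each step):
  leading term 3·x^4: subtract (3·x^2)·g(x) = 3·x^4 - 3·x^3 + 3·x^2, leaving 3·x^3 - 2·x^2 + 4·x
  leading term 3·x^3: subtract (3·x)·g(x) = 3·x^3 - 3·x^2 + 3·x, leaving x^2 + x
  leading term x^2: subtract (1)·g(x) = x^2 - x + 1, leaving 2·x - 1
The remainder r(x) = 2·x - 1 ≠ 0 (and deg r < deg g), so g ∤ f, i.e. f ∉ (g).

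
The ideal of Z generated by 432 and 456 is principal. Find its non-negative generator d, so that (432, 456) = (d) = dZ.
In the PID Z, (a, b) is generated by gcd(a, b). Compute gcd(456, 432) with the extended Euclidean algorithm, tracking rows (r, s, t) with s·456 + t·432 = r:
  row A: (456, 1, 0)   [1·456 + 0·432 = 456]
  row B: (432, 0, 1)   [0·456 + 1·432 = 432]
  456 = 1·432 + 24   → row C = row A − 1·row B = (24, 1, −1)   [check: 1·456 − 1·432 = 24]
  432 = 18·24 + 0   → remainder 0, stop. gcd = 24 (last nonzero row C).
So gcd(432, 456) = 24, with Bézout identity 1·456 − 1·432 = 24. Containment (⊇): the Bézout identity exhibits 24 as an element of (432, 456), giving (24) ⊆ (432, 456). Containment (⊆): since 24 | 432 and 24 | 456 (432 = 24·18, 456 = 24·19), every Z-linear combination of 432 and 456 is divisible by 24, so (432, 456) ⊆ (24). Therefore (432, 456) = (24), d = 24.

Final answer: (432, 456) = (24); d = 24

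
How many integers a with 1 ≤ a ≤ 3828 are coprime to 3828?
1120

The number of a ∈ {1, ..., 3828} with gcd(a, 3828) = 1 is by definition Euler's totient φ(3828). φ is multiplicative, with φ(p^e) = p^e − p^(e−1). Factorise 3828 = 2^2 · 3 · 11 · 29. Then
  φ(3828) = (2^2 − 2^1) · (3 − 1) · (11 − 1) · (29 − 1) = 2 · 2 · 10 · 28 = 1120.
So there are 1120 such integers.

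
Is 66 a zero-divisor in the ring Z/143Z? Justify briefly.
YES

gcd(66, 143) = 11 > 1, so 66 is not a unit in Z/143Z. In Z/nZ every nonzero non-unit is a zero-divisor: explicitly, take b = 143/gcd = 13 ≠ 0 (mod 143); then 66·13 = 858 = 6·143, i.e. 66·13 ≡ 0 (mod 143). So 66 is a zero-divisor.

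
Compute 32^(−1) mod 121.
32^(−1) ≡ 87 (mod 121)

Apply the extended Euclidean algorithm to (121, 32), tracking rows (r, s, t) with s·121 + t·32 = r. Each division r_prev = q·r_cur + r_new produces the new row as (previous row) − q·(current row):
  row A: (121, 1, 0)   [1·121 + 0·32 = 121]
  row B: (32, 0, 1)   [0·121 + 1·32 = 32]
  121 = 3·32 + 25   → row C = row A − 3·row B = (25, 1, −3)   [check: 1·121 − 3·32 = 25]
  32 = 1·25 + 7   → row D = row B − 1·row C = (7, −1, 4)   [check: −1·121 + 4·32 = 7]
  25 = 3·7 + 4   → row E = row C − 3·row D = (4, 4, −15)   [check: 4·121 − 15·32 = 4]
  7 = 1·4 + 3   → row F = row D − 1·row E = (3, −5, 19)   [check: −5·121 + 19·32 = 3]
  4 = 1·3 + 1   → row G = row E − 1·row F = (1, 9, −34)   [check: 9·121 − 34·32 = 1]
  3 = 3·1 + 0   → remainder 0, stop. gcd = 1 (last nonzero row G).
The gcd is 1, so 32 is invertible mod 121. The last nonzero row gives 9·121 − 34·32 = 1, so t = −34. So 32^(−1) ≡ −34 ≡ 87 (mod 121). Verify: 32 · 87 = 2784 ≡ 1 (mod 121). ✓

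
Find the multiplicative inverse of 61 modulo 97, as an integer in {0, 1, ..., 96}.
61^(−1) ≡ 35 (mod 97)

Apply the extended Euclidean algorithm to (97, 61), tracking rows (r, s, t) with s·97 + t·61 = r. Each division r_prev = q·r_cur + r_new produces the new row as (previous row) − q·(current row):
  row A: (97, 1, 0)   [1·97 + 0·61 = 97]
  row B: (61, 0, 1)   [0·97 + 1·61 = 61]
  97 = 1·61 + 36   → row C = row A − 1·row B = (36, 1, −1)   [check: 1·97 − 1·61 = 36]
  61 = 1·36 + 25   → row D = row B − 1·row C = (25, −1, 2)   [check: −1·97 + 2·61 = 25]
  36 = 1·25 + 11   → row E = row C − 1·row D = (11, 2, −3)   [check: 2·97 − 3·61 = 11]
  25 = 2·11 + 3   → row F = row D − 2·row E = (3, −5, 8)   [check: −5·97 + 8·61 = 3]
  11 = 3·3 + 2   → row G = row E − 3·row F = (2, 17, −27)   [check: 17·97 − 27·61 = 2]
  3 = 1·2 + 1   → row H = row F − 1·row G = (1, −22, 35)   [check: −22·97 + 35·61 = 1]
  2 = 2·1 + 0   → remainder 0, stop. gcd = 1 (last nonzero row H).
The gcd is 1, so 61 is invertible mod 97. The last nonzero row gives −22·97 + 35·61 = 1, so t = 35. So 61^(−1) ≡ 35 (mod 97). Verify: 61 · 35 = 2135 ≡ 1 (mod 97). ✓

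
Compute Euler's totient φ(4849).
φ(4849) = 4464

φ is multiplicative, with φ(p^e) = p^e − p^(e−1). Factorise 4849 = 13 · 373. Then
  φ(4849) = (13 − 1) · (373 − 1) = 12 · 372 = 4464.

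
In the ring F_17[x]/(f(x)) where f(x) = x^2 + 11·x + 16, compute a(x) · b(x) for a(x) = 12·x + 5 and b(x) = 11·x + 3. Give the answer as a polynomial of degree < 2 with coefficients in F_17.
Multiply as integer polynomials: a · b = 132·x^2 + 91·x + 15. Reducing coefficients mod 17: a · b ≡ 13·x^2 + 6·x + 15. Now divide by f(x) = x^2 + 11·x + 16 in F_17[x], eliminating the leading term at each step:
  leading term 13·x^2: subtract (13)·f(x) = 13·x^2 + 7·x + 4, leaving 16·x + 11 (coefficients mod 17)
The degree is now < 2, so this is the remainder. Hence a · b ≡ 16·x + 11 in F_17[x]/(f).

Final answer: a · b ≡ 16·x + 11 (mod f(x))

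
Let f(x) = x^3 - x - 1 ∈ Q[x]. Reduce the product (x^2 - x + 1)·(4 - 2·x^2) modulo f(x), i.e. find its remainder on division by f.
a · b ≡ 6 - 4·x (mod f(x))

First multiply in Q[x] without reducing: a · b = -2·x^4 + 2·x^3 + 2·x^2 - 4·x + 4. Now divide by f(x) = x^3 - x - 1, eliminating the leading term at each step:
  leading term -2·x^4: subtract (-2·x)·f(x) = -2·x^4 + 2·x^2 + 2·x, leaving 2·x^3 - 6·x + 4
  leading term 2·x^3: subtract (2)·f(x) = 2·x^3 - 2·x - 2, leaving 6 - 4·x
The degree is now < 3, so this is the remainder. Hence a · b ≡ 6 - 4·x in Q[x]/(f).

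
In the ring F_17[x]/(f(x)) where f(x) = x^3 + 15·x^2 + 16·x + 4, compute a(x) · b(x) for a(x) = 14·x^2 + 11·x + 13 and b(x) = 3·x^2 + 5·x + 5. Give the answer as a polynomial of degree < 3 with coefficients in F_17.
a · b ≡ 2·x^2 + 3·x + 14 (mod f(x))

Multiply as integer polynomials: a · b = 42·x^4 + 103·x^3 + 164·x^2 + 120·x + 65. Reducing coefficients mod 17: a · b ≡ 8·x^4 + x^3 + 11·x^2 + x + 14. Now divide by f(x) = x^3 + 15·x^2 + 16·x + 4 in F_17[x], eliminating the leading term at each step:
  leading term 8·x^4: subtract (8·x)·f(x) = 8·x^4 + x^3 + 9·x^2 + 15·x, leaving 2·x^2 + 3·x + 14 (coefficients mod 17)
The degree is now < 3, so this is the remainder. Hence a · b ≡ 2·x^2 + 3·x + 14 in F_17[x]/(f).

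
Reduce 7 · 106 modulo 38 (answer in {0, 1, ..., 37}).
20

Reduce the factors first: 106 ≡ 30 (mod 38), so 7 · 106 ≡ 7 · 30 (mod 38). 7 · 30 = 210. Dividing by 38: 210 = 5·38 + 20. So (7 · 106) mod 38 = 20.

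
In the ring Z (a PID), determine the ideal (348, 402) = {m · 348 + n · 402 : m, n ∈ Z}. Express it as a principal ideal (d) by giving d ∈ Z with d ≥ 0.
In the PID Z, (a, b) is generated by gcd(a, b). Compute gcd(402, 348) with the extended Euclidean algorithm, tracking rows (r, s, t) with s·402 + t·348 = r:
  row A: (402, 1, 0)   [1·402 + 0·348 = 402]
  row B: (348, 0, 1)   [0·402 + 1·348 = 348]
  402 = 1·348 + 54   → row C = row A − 1·row B = (54, 1, −1)   [check: 1·402 − 1·348 = 54]
  348 = 6·54 + 24   → row D = row B − 6·row C = (24, −6, 7)   [check: −6·402 + 7·348 = 24]
  54 = 2·24 + 6   → row E = row C − 2·row D = (6, 13, −15)   [check: 13·402 − 15·348 = 6]
  24 = 4·6 + 0   → remainder 0, stop. gcd = 6 (last nonzero row E).
So gcd(348, 402) = 6, with Bézout identity 13·402 − 15·348 = 6. Containment (⊇): the Bézout identity exhibits 6 as an element of (348, 402), giving (6) ⊆ (348, 402). Containment (⊆): since 6 | 348 and 6 | 402 (348 = 6·58, 402 = 6·67), every Z-linear combination of 348 and 402 is divisible by 6, so (348, 402) ⊆ (6). Therefore (348, 402) = (6), d = 6.

Final answer: (348, 402) = (6); d = 6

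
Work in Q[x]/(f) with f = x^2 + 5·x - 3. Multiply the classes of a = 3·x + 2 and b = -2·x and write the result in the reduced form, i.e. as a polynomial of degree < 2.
a · b ≡ 26·x - 18 (mod f(x))

First multiply in Q[x] without reducing: a · b = -6·x^2 - 4·x. Now divide by f(x) = x^2 + 5·x - 3, eliminating the leading term at each step:
  leading term -6·x^2: subtract (-6)·f(x) = -6·x^2 - 30·x + 18, leaving 26·x - 18
The degree is now < 2, so this is the remainder. Hence a · b ≡ 26·x - 18 in Q[x]/(f).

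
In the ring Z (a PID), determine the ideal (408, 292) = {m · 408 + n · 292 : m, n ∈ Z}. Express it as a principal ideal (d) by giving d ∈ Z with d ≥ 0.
(408, 292) = (4); d = 4

In the PID Z, (a, b) is generated by gcd(a, b). Compute gcd(408, 292) with the extended Euclidean algorithm, tracking rows (r, s, t) with s·408 + t·292 = r:
  row A: (408, 1, 0)   [1·408 + 0·292 = 408]
  row B: (292, 0, 1)   [0·408 + 1·292 = 292]
  408 = 1·292 + 116   → row C = row A − 1·row B = (116, 1, −1)   [check: 1·408 − 1·292 = 116]
  292 = 2·116 + 60   → row D = row B − 2·row C = (60, −2, 3)   [check: −2·408 + 3·292 = 60]
  116 = 1·60 + 56   → row E = row C − 1·row D = (56, 3, −4)   [check: 3·408 − 4·292 = 56]
  60 = 1·56 + 4   → row F = row D − 1·row E = (4, −5, 7)   [check: −5·408 + 7·292 = 4]
  56 = 14·4 + 0   → remainder 0, stop. gcd = 4 (last nonzero row F).
So gcd(408, 292) = 4, with Bézout identity −5·408 + 7·292 = 4. Containment (⊇): the Bézout identity exhibits 4 as an element of (408, 292), giving (4) ⊆ (408, 292). Containment (⊆): since 4 | 408 and 4 | 292 (408 = 4·102, 292 = 4·73), every Z-linear combination of 408 and 292 is divisible by 4, so (408, 292) ⊆ (4). Therefore (408, 292) = (4), d = 4.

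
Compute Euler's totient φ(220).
φ is multiplicative, with φ(p^e) = p^e − p^(e−1). Factorise 220 = 2^2 · 5 · 11. Then
  φ(220) = (2^2 − 2^1) · (5 − 1) · (11 − 1) = 2 · 4 · 10 = 80.

Final answer: φ(220) = 80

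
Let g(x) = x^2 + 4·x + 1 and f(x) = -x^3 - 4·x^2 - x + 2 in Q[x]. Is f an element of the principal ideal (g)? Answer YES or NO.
NO

In Q[x] the ideal (g) consists of all multiples of g, so f ∈ (g) iff g | f, i.e. iff the remainder of f on division by g is 0. Divide f by g (g is monic, so eliminate the leading term of the running remainder at each step):
  leading term -x^3: subtract (-x)·g(x) = -x^3 - 4·x^2 - x, leaving 2
The remainder r(x) = 2 ≠ 0 (and deg r < deg g), so g ∤ f, i.e. f ∉ (g).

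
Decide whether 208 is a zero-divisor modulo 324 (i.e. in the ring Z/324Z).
gcd(208, 324) = 4 > 1, so 208 is not a unit in Z/324Z. In Z/nZ every nonzero non-unit is a zero-divisor: explicitly, take b = 324/gcd = 81 ≠ 0 (mod 324); then 208·81 = 16848 = 52·324, i.e. 208·81 ≡ 0 (mod 324). So 208 is a zero-divisor.

Final answer: YES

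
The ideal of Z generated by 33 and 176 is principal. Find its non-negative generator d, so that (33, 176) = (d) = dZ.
In the PID Z, (a, b) is generated by gcd(a, b). Compute gcd(176, 33) with the extended Euclidean algorithm, tracking rows (r, s, t) with s·176 + t·33 = r:
  row A: (176, 1, 0)   [1·176 + 0·33 = 176]
  row B: (33, 0, 1)   [0·176 + 1·33 = 33]
  176 = 5·33 + 11   → row C = row A − 5·row B = (11, 1, −5)   [check: 1·176 − 5·33 = 11]
  33 = 3·11 + 0   → remainder 0, stop. gcd = 11 (last nonzero row C).
So gcd(33, 176) = 11, with Bézout identity 1·176 − 5·33 = 11. Containment (⊇): the Bézout identity exhibits 11 as an element of (33, 176), giving (11) ⊆ (33, 176). Containment (⊆): since 11 | 33 and 11 | 176 (33 = 11·3, 176 = 11·16), every Z-linear combination of 33 and 176 is divisible by 11, so (33, 176) ⊆ (11). Therefore (33, 176) = (11), d = 11.

Final answer: (33, 176) = (11); d = 11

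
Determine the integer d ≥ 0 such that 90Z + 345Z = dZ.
(90, 345) = (15); d = 15

In the PID Z, (a, b) is generated by gcd(a, b). Compute gcd(345, 90) with the extended Euclidean algorithm, tracking rows (r, s, t) with s·345 + t·90 = r:
  row A: (345, 1, 0)   [1·345 + 0·90 = 345]
  row B: (90, 0, 1)   [0·345 + 1·90 = 90]
  345 = 3·90 + 75   → row C = row A − 3·row B = (75, 1, −3)   [check: 1·345 − 3·90 = 75]
  90 = 1·75 + 15   → row D = row B − 1·row C = (15, −1, 4)   [check: −1·345 + 4·90 = 15]
  75 = 5·15 + 0   → remainder 0, stop. gcd = 15 (last nonzero row D).
So gcd(90, 345) = 15, with Bézout identity −1·345 + 4·90 = 15. Containment (⊇): the Bézout identity exhibits 15 as an element of (90, 345), giving (15) ⊆ (90, 345). Containment (⊆): since 15 | 90 and 15 | 345 (90 = 15·6, 345 = 15·23), every Z-linear combination of 90 and 345 is divisible by 15, so (90, 345) ⊆ (15). Therefore (90, 345) = (15), d = 15.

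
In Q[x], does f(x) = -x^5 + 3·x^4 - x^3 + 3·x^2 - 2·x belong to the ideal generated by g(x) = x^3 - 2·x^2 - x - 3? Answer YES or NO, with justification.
In Q[x] the ideal (g) consists of all multiples of g, so f ∈ (g) iff g | f, i.e. iff the remainder of f on division by g is 0. Divide f by g (g is monic, so eliminate the leading term of the running remainder at each step):
  leading term -x^5: subtract (-x^2)·g(x) = -x^5 + 2·x^4 + x^3 + 3·x^2, leaving x^4 - 2·x^3 - 2·x
  leading term x^4: subtract (x)·g(x) = x^4 - 2·x^3 - x^2 - 3·x, leaving x^2 + x
The remainder r(x) = x^2 + x ≠ 0 (and deg r < deg g), so g ∤ f, i.e. f ∉ (g).

Final answer: NO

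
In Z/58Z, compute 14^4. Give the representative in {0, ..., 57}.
20

Use repeated squaring. Binary(4) = 100. Walk through the bits of the exponent 4 left-to-right: at each bit after the leading one, square the running value, then multiply by 14 if the bit is 1 (always reducing mod 58):
  bit 1 = 1 (leading): start with 14.
  bit 2 = 0: square 14^2 = 196 ≡ 22 (mod 58).
  bit 3 = 0: square 22^2 = 484 ≡ 20 (mod 58).
Final value: 14^4 ≡ 20 (mod 58).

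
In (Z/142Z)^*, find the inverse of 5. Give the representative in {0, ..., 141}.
Apply the extended Euclidean algorithm to (142, 5), tracking rows (r, s, t) with s·142 + t·5 = r. Each division r_prev = q·r_cur + r_new produces the new row as (previous row) − q·(current row):
  row A: (142, 1, 0)   [1·142 + 0·5 = 142]
  row B: (5, 0, 1)   [0·142 + 1·5 = 5]
  142 = 28·5 + 2   → row C = row A − 28·row B = (2, 1, −28)   [check: 1·142 − 28·5 = 2]
  5 = 2·2 + 1   → row D = row B − 2·row C = (1, −2, 57)   [check: −2·142 + 57·5 = 1]
  2 = 2·1 + 0   → remainder 0, stop. gcd = 1 (last nonzero row D).
The gcd is 1, so 5 is invertible mod 142. The last nonzero row gives −2·142 + 57·5 = 1, so t = 57. So 5^(−1) ≡ 57 (mod 142). Verify: 5 · 57 = 285 ≡ 1 (mod 142). ✓

Final answer: 5^(−1) ≡ 57 (mod 142)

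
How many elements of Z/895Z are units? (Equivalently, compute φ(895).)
Z/895Z has φ(895) = 712 units

An element a ∈ Z/895Z is a unit iff gcd(a, 895) = 1, so the number of units is φ(895). φ is multiplicative, with φ(p^e) = p^e − p^(e−1). Factorise 895 = 5 · 179. Then
  φ(895) = (5 − 1) · (179 − 1) = 4 · 178 = 712.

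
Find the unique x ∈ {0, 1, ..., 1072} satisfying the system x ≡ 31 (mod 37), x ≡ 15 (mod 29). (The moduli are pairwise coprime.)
The moduli 37, 29 are pairwise coprime, so by the CRT there is a unique solution mod 37·29 = 1073.
Solve by successive substitution. Start with x ≡ 31 (mod 37).
  Combine with x ≡ 15 (mod 29): write x = 31 + 37·t and require 31 + 37·t ≡ 15 (mod 29), i.e. 37·t ≡ 15 − 31 ≡ 13 (mod 29). Since 37^(−1) ≡ 11 (mod 29) (37 ≡ 8 (mod 29)), t ≡ 11·13 ≡ 27 (mod 29). So x ≡ 31 + 37·27 = 1030 (mod 1073).
Unique solution in [0, 1073): x = 1030.

Final answer: x ≡ 1030 (mod 1073); the representative in [0, 1073) is 1030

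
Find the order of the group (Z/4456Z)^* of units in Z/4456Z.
|(Z/4456Z)^*| = 2224

(Z/4456Z)^* consists of the classes a with gcd(a, 4456) = 1, so its order is φ(4456). φ is multiplicative, with φ(p^e) = p^e − p^(e−1). Factorise 4456 = 2^3 · 557. Then
  φ(4456) = (2^3 − 2^2) · (557 − 1) = 4 · 556 = 2224.
Thus |(Z/4456Z)^*| = 2224.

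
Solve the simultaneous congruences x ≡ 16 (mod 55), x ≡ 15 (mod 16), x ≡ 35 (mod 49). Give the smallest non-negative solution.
x ≡ 37471 (mod 43120); the representative in [0, 43120) is 37471

The moduli 55, 16, 49 are pairwise coprime, so by the CRT there is a unique solution mod 55·16·49 = 43120.
Solve by successive substitution. Start with x ≡ 16 (mod 55).
  Combine with x ≡ 15 (mod 16): write x = 16 + 55·t and require 16 + 55·t ≡ 15 (mod 16), i.e. 55·t ≡ 15 − 16 ≡ 15 (mod 16). Since 55^(−1) ≡ 7 (mod 16) (55 ≡ 7 (mod 16)), t ≡ 7·15 ≡ 9 (mod 16). So x ≡ 16 + 55·9 = 511 (mod 880).
  Combine with x ≡ 35 (mod 49): write x = 511 + 880·t and require 511 + 880·t ≡ 35 (mod 49), i.e. 880·t ≡ 35 − 511 ≡ 14 (mod 49). Since 880^(−1) ≡ 24 (mod 49) (880 ≡ 47 (mod 49)), t ≡ 24·14 ≡ 42 (mod 49). So x ≡ 511 + 880·42 = 37471 (mod 43120).
Unique solution in [0, 43120): x = 37471.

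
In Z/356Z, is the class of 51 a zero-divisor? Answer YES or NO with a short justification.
gcd(51, 356) = 1, so 51 is a unit in Z/356Z (it has a multiplicative inverse). A unit cannot be a zero-divisor: if 51·b ≡ 0 then multiplying both sides by 51^(−1) gives b ≡ 0. So 51 is not a zero-divisor.

Final answer: NO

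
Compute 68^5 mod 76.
64

Use repeated squaring. Binary(5) = 101. Walk through the bits of the exponent 5 left-to-right: at each bit after the leading one, square the running value, then multiply by 68 if the bit is 1 (always reducing mod 76):
  bit 1 = 1 (leading): start with 68.
  bit 2 = 0: square 68^2 = 4624 ≡ 64 (mod 76).
  bit 3 = 1: square 64^2 = 4096 ≡ 68; bit is 1, so multiply 68·68 = 4624 ≡ 64 (mod 76).
Final value: 68^5 ≡ 64 (mod 76).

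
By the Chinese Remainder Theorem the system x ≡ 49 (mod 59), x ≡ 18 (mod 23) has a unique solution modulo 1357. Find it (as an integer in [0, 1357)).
The moduli 59, 23 are pairwise coprime, so by the CRT there is a unique solution mod 59·23 = 1357.
Solve by successive substitution. Start with x ≡ 49 (mod 59).
  Combine with x ≡ 18 (mod 23): write x = 49 + 59·t and require 49 + 59·t ≡ 18 (mod 23), i.e. 59·t ≡ 18 − 49 ≡ 15 (mod 23). Since 59^(−1) ≡ 16 (mod 23) (59 ≡ 13 (mod 23)), t ≡ 16·15 ≡ 10 (mod 23). So x ≡ 49 + 59·10 = 639 (mod 1357).
Unique solution in [0, 1357): x = 639.

Final answer: x ≡ 639 (mod 1357); the representative in [0, 1357) is 639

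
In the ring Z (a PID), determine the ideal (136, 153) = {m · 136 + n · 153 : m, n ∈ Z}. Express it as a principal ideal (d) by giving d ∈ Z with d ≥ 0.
(136, 153) = (17); d = 17

In the PID Z, (a, b) is generated by gcd(a, b). Compute gcd(153, 136) with the extended Euclidean algorithm, tracking rows (r, s, t) with s·153 + t·136 = r:
  row A: (153, 1, 0)   [1·153 + 0·136 = 153]
  row B: (136, 0, 1)   [0·153 + 1·136 = 136]
  153 = 1·136 + 17   → row C = row A − 1·row B = (17, 1, −1)   [check: 1·153 − 1·136 = 17]
  136 = 8·17 + 0   → remainder 0, stop. gcd = 17 (last nonzero row C).
So gcd(136, 153) = 17, with Bézout identity 1·153 − 1·136 = 17. Containment (⊇): the Bézout identity exhibits 17 as an element of (136, 153), giving (17) ⊆ (136, 153). Containment (⊆): since 17 | 136 and 17 | 153 (136 = 17·8, 153 = 17·9), every Z-linear combination of 136 and 153 is divisible by 17, so (136, 153) ⊆ (17). Therefore (136, 153) = (17), d = 17.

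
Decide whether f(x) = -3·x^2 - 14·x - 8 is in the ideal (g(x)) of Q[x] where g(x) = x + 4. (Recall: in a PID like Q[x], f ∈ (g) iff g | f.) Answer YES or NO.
In Q[x] the ideal (g) consists of all multiples of g, so f ∈ (g) iff g | f, i.e. iff the remainder of f on division by g is 0. Divide f by g (g is monic, so eliminate the leading term of the running remainder at each step):
  leading term -3·x^2: subtract (-3·x)·g(x) = -3·x^2 - 12·x, leaving -2·x - 8
  leading term -2·x: subtract (-2)·g(x) = -2·x - 8, leaving 0
The remainder is 0, so f(x) = g(x) · h(x) with h(x) = -3·x - 2. Hence g | f, i.e. f ∈ (g).

Final answer: YES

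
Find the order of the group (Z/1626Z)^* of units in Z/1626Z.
(Z/1626Z)^* consists of the classes a with gcd(a, 1626) = 1, so its order is φ(1626). φ is multiplicative, with φ(p^e) = p^e − p^(e−1). Factorise 1626 = 2 · 3 · 271. Then
  φ(1626) = (2 − 1) · (3 − 1) · (271 − 1) = 1 · 2 · 270 = 540.
Thus |(Z/1626Z)^*| = 540.

Final answer: |(Z/1626Z)^*| = 540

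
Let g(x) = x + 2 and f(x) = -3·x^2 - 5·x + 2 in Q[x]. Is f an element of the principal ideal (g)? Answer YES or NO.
YES

In Q[x] the ideal (g) consists of all multiples of g, so f ∈ (g) iff g | f, i.e. iff the remainder of f on division by g is 0. Divide f by g (g is monic, so eliminate the leading term of the running remainder at each step):
  leading term -3·x^2: subtract (-3·x)·g(x) = -3·x^2 - 6·x, leaving x + 2
  leading term x: subtract (1)·g(x) = x + 2, leaving 0
The remainder is 0, so f(x) = g(x) · h(x) with h(x) = 1 - 3·x. Hence g | f, i.e. f ∈ (g).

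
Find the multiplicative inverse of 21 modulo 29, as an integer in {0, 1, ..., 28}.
21^(−1) ≡ 18 (mod 29)

Apply the extended Euclidean algorithm to (29, 21), tracking rows (r, s, t) with s·29 + t·21 = r. Each division r_prev = q·r_cur + r_new produces the new row as (previous row) − q·(current row):
  row A: (29, 1, 0)   [1·29 + 0·21 = 29]
  row B: (21, 0, 1)   [0·29 + 1·21 = 21]
  29 = 1·21 + 8   → row C = row A − 1·row B = (8, 1, −1)   [check: 1·29 − 1·21 = 8]
  21 = 2·8 + 5   → row D = row B − 2·row C = (5, −2, 3)   [check: −2·29 + 3·21 = 5]
  8 = 1·5 + 3   → row E = row C − 1·row D = (3, 3, −4)   [check: 3·29 − 4·21 = 3]
  5 = 1·3 + 2   → row F = row D − 1·row E = (2, −5, 7)   [check: −5·29 + 7·21 = 2]
  3 = 1·2 + 1   → row G = row E − 1·row F = (1, 8, −11)   [check: 8·29 − 11·21 = 1]
  2 = 2·1 + 0   → remainder 0, stop. gcd = 1 (last nonzero row G).
The gcd is 1, so 21 is invertible mod 29. The last nonzero row gives 8·29 − 11·21 = 1, so t = −11. So 21^(−1) ≡ −11 ≡ 18 (mod 29). Verify: 21 · 18 = 378 ≡ 1 (mod 29). ✓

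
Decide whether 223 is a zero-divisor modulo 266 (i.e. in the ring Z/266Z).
gcd(223, 266) = 1, so 223 is a unit in Z/266Z (it has a multiplicative inverse). A unit cannot be a zero-divisor: if 223·b ≡ 0 then multiplying both sides by 223^(−1) gives b ≡ 0. So 223 is not a zero-divisor.

Final answer: NO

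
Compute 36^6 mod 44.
Use repeated squaring. Binary(6) = 110. Walk through the bits of the exponent 6 left-to-right: at each bit after the leading one, square the running value, then multiply by 36 if the bit is 1 (always reducing mod 44):
  bit 1 = 1 (leading): start with 36.
  bit 2 = 1: square 36^2 = 1296 ≡ 20; bit is 1, so multiply 20·36 = 720 ≡ 16 (mod 44).
  bit 3 = 0: square 16^2 = 256 ≡ 36 (mod 44).
Final value: 36^6 ≡ 36 (mod 44).

Final answer: 36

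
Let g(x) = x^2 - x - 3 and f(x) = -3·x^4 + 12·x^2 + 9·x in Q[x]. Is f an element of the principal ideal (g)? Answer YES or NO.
YES

In Q[x] the ideal (g) consists of all multiples of g, so f ∈ (g) iff g | f, i.e. iff the remainder of f on division by g is 0. Divide f by g (g is monic, so eliminate the leading term of the running remainder at each step):
  leading term -3·x^4: subtract (-3·x^2)·g(x) = -3·x^4 + 3·x^3 + 9·x^2, leaving -3·x^3 + 3·x^2 + 9·x
  leading term -3·x^3: subtract (-3·x)·g(x) = -3·x^3 + 3·x^2 + 9·x, leaving 0
The remainder is 0, so f(x) = g(x) · h(x) with h(x) = -3·x^2 - 3·x. Hence g | f, i.e. f ∈ (g).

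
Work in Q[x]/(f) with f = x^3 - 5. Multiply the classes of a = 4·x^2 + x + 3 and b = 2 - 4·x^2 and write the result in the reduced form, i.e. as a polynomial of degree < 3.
First multiply in Q[x] without reducing: a · b = -16·x^4 - 4·x^3 - 4·x^2 + 2·x + 6. Now divide by f(x) = x^3 - 5, eliminating the leading term at each step:
  leading term -16·x^4: subtract (-16·x)·f(x) = -16·x^4 + 80·x, leaving -4·x^3 - 4·x^2 - 78·x + 6
  leading term -4·x^3: subtract (-4)·f(x) = 20 - 4·x^3, leaving -4·x^2 - 78·x - 14
The degree is now < 3, so this is the remainder. Hence a · b ≡ -4·x^2 - 78·x - 14 in Q[x]/(f).

Final answer: a · b ≡ -4·x^2 - 78·x - 14 (mod f(x))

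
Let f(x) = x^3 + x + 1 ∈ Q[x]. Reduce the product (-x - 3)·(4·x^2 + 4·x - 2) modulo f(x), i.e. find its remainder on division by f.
First multiply in Q[x] without reducing: a · b = -4·x^3 - 16·x^2 - 10·x + 6. Now divide by f(x) = x^3 + x + 1, eliminating the leading term at each step:
  leading term -4·x^3: subtract (-4)·f(x) = -4·x^3 - 4·x - 4, leaving -16·x^2 - 6·x + 10
The degree is now < 3, so this is the remainder. Hence a · b ≡ -16·x^2 - 6·x + 10 in Q[x]/(f).

Final answer: a · b ≡ -16·x^2 - 6·x + 10 (mod f(x))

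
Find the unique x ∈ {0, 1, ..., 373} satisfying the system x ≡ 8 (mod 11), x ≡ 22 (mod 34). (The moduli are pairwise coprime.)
The moduli 11, 34 are pairwise coprime, so by the CRT there is a unique solution mod 11·34 = 374.
Solve by successive substitution. Start with x ≡ 8 (mod 11).
  Combine with x ≡ 22 (mod 34): write x = 8 + 11·t and require 8 + 11·t ≡ 22 (mod 34), i.e. 11·t ≡ 22 − 8 ≡ 14 (mod 34). Since 11^(−1) ≡ 31 (mod 34), t ≡ 31·14 ≡ 26 (mod 34). So x ≡ 8 + 11·26 = 294 (mod 374).
Unique solution in [0, 374): x = 294.

Final answer: x ≡ 294 (mod 374); the representative in [0, 374) is 294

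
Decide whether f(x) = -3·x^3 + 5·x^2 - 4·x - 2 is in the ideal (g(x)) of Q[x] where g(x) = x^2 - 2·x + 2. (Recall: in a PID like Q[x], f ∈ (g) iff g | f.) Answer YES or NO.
YES

In Q[x] the ideal (g) consists of all multiples of g, so f ∈ (g) iff g | f, i.e. iff the remainder of f on division by g is 0. Divide f by g (g is monic, so eliminate the leading term of the running remainder at each step):
  leading term -3·x^3: subtract (-3·x)·g(x) = -3·x^3 + 6·x^2 - 6·x, leaving -x^2 + 2·x - 2
  leading term -x^2: subtract (-1)·g(x) = -x^2 + 2·x - 2, leaving 0
The remainder is 0, so f(x) = g(x) · h(x) with h(x) = -3·x - 1. Hence g | f, i.e. f ∈ (g).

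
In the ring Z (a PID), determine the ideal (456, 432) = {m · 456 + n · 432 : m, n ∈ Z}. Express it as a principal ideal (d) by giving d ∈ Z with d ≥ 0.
In the PID Z, (a, b) is generated by gcd(a, b). Compute gcd(456, 432) with the extended Euclidean algorithm, tracking rows (r, s, t) with s·456 + t·432 = r:
  row A: (456, 1, 0)   [1·456 + 0·432 = 456]
  row B: (432, 0, 1)   [0·456 + 1·432 = 432]
  456 = 1·432 + 24   → row C = row A − 1·row B = (24, 1, −1)   [check: 1·456 − 1·432 = 24]
  432 = 18·24 + 0   → remainder 0, stop. gcd = 24 (last nonzero row C).
So gcd(456, 432) = 24, with Bézout identity 1·456 − 1·432 = 24. Containment (⊇): the Bézout identity exhibits 24 as an element of (456, 432), giving (24) ⊆ (456, 432). Containment (⊆): since 24 | 456 and 24 | 432 (456 = 24·19, 432 = 24·18), every Z-linear combination of 456 and 432 is divisible by 24, so (456, 432) ⊆ (24). Therefore (456, 432) = (24), d = 24.

Final answer: (456, 432) = (24); d = 24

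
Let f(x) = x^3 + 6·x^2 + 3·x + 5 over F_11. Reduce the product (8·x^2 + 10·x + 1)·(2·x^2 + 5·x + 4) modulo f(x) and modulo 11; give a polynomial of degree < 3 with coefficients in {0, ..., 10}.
Multiply as integer polynomials: a · b = 16·x^4 + 60·x^3 + 84·x^2 + 45·x + 4. Reducing coefficients mod 11: a · b ≡ 5·x^4 + 5·x^3 + 7·x^2 + x + 4. Now divide by f(x) = x^3 + 6·x^2 + 3·x + 5 in F_11[x], eliminating the leading term at each step:
  leading term 5·x^4: subtract (5·x)·f(x) = 5·x^4 + 8·x^3 + 4·x^2 + 3·x, leaving 8·x^3 + 3·x^2 + 9·x + 4 (coefficients mod 11)
  leading term 8·x^3: subtract (8)·f(x) = 8·x^3 + 4·x^2 + 2·x + 7, leaving 10·x^2 + 7·x + 8 (coefficients mod 11)
The degree is now < 3, so this is the remainder. Hence a · b ≡ 10·x^2 + 7·x + 8 in F_11[x]/(f).

Final answer: a · b ≡ 10·x^2 + 7·x + 8 (mod f(x))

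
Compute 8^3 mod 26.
18

Use repeated squaring. Binary(3) = 11. Walk through the bits of the exponent 3 left-to-right: at each bit after the leading one, square the running value, then multiply by 8 if the bit is 1 (always reducing mod 26):
  bit 1 = 1 (leading): start with 8.
  bit 2 = 1: square 8^2 = 64 ≡ 12; bit is 1, so multiply 12·8 = 96 ≡ 18 (mod 26).
Final value: 8^3 ≡ 18 (mod 26).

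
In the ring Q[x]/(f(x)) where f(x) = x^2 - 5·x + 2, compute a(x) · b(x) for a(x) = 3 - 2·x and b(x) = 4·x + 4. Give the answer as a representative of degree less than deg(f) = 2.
a · b ≡ 28 - 36·x (mod f(x))

First multiply in Q[x] without reducing: a · b = -8·x^2 + 4·x + 12. Now divide by f(x) = x^2 - 5·x + 2, eliminating the leading term at each step:
  leading term -8·x^2: subtract (-8)·f(x) = -8·x^2 + 40·x - 16, leaving 28 - 36·x
The degree is now < 2, so this is the remainder. Hence a · b ≡ 28 - 36·x in Q[x]/(f).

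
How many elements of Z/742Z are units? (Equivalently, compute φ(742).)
Z/742Z has φ(742) = 312 units

An element a ∈ Z/742Z is a unit iff gcd(a, 742) = 1, so the number of units is φ(742). φ is multiplicative, with φ(p^e) = p^e − p^(e−1). Factorise 742 = 2 · 7 · 53. Then
  φ(742) = (2 − 1) · (7 − 1) · (53 − 1) = 1 · 6 · 52 = 312.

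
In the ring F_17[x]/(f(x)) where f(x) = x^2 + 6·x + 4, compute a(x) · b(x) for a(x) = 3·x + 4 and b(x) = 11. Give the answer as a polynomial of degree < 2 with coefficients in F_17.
a · b ≡ 16·x + 10 (mod f(x))

Multiply as integer polynomials: a · b = 33·x + 44. Reducing coefficients mod 17: a · b ≡ 16·x + 10. This already has degree < 2, so no reduction by f is needed. Hence a · b ≡ 16·x + 10 in F_17[x]/(f).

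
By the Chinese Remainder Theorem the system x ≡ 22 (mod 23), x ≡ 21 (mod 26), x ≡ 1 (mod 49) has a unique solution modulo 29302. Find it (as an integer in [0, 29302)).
The moduli 23, 26, 49 are pairwise coprime, so by the CRT there is a unique solution mod 23·26·49 = 29302.
Solve by successive substitution. Start with x ≡ 22 (mod 23).
  Combine with x ≡ 21 (mod 26): write x = 22 + 23·t and require 22 + 23·t ≡ 21 (mod 26), i.e. 23·t ≡ 21 − 22 ≡ 25 (mod 26). Since 23^(−1) ≡ 17 (mod 26), t ≡ 17·25 ≡ 9 (mod 26). So x ≡ 22 + 23·9 = 229 (mod 598).
  Combine with x ≡ 1 (mod 49): write x = 229 + 598·t and require 229 + 598·t ≡ 1 (mod 49), i.e. 598·t ≡ 1 − 229 ≡ 17 (mod 49). Since 598^(−1) ≡ 5 (mod 49) (598 ≡ 10 (mod 49)), t ≡ 5·17 ≡ 36 (mod 49). So x ≡ 229 + 598·36 = 21757 (mod 29302).
Unique solution in [0, 29302): x = 21757.

Final answer: x ≡ 21757 (mod 29302); the representative in [0, 29302) is 21757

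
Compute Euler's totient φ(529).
φ(529) = 506

φ is multiplicative, with φ(p^e) = p^e − p^(e−1). Factorise 529 = 23^2. Then
  φ(529) = (23^2 − 23^1) = 506 = 506.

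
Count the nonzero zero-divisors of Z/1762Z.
Z/1762Z has 881 nonzero zero-divisors

In Z/1762Z each nonzero element is either a unit (gcd with 1762 is 1) or a zero-divisor (gcd > 1). The number of units is φ(1762): factorise 1762 = 2 · 881, so φ(1762) = (2 − 1) · (881 − 1) = 1 · 880 = 880. The nonzero elements number 1762 − 1 = 1761. Hence the nonzero zero-divisors number 1761 − 880 = 881.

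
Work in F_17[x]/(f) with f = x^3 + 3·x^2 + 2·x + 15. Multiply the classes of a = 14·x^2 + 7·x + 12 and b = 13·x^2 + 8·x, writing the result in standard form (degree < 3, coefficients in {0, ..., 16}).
Multiply as integer polynomials: a · b = 182·x^4 + 203·x^3 + 212·x^2 + 96·x. Reducing coefficients mod 17: a · b ≡ 12·x^4 + 16·x^3 + 8·x^2 + 11·x. Now divide by f(x) = x^3 + 3·x^2 + 2·x + 15 in F_17[x], eliminating the leading term at each step:
  leading term 12·x^4: subtract (12·x)·f(x) = 12·x^4 + 2·x^3 + 7·x^2 + 10·x, leaving 14·x^3 + x^2 + x (coefficients mod 17)
  leading term 14·x^3: subtract (14)·f(x) = 14·x^3 + 8·x^2 + 11·x + 6, leaving 10·x^2 + 7·x + 11 (coefficients mod 17)
The degree is now < 3, so this is the remainder. Hence a · b ≡ 10·x^2 + 7·x + 11 in F_17[x]/(f).

Final answer: a · b ≡ 10·x^2 + 7·x + 11 (mod f(x))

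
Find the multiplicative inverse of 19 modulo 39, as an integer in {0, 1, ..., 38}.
Apply the extended Euclidean algorithm to (39, 19), tracking rows (r, s, t) with s·39 + t·19 = r. Each division r_prev = q·r_cur + r_new produces the new row as (previous row) − q·(current row):
  row A: (39, 1, 0)   [1·39 + 0·19 = 39]
  row B: (19, 0, 1)   [0·39 + 1·19 = 19]
  39 = 2·19 + 1   → row C = row A − 2·row B = (1, 1, −2)   [check: 1·39 − 2·19 = 1]
  19 = 19·1 + 0   → remainder 0, stop. gcd = 1 (last nonzero row C).
The gcd is 1, so 19 is invertible mod 39. The last nonzero row gives 1·39 − 2·19 = 1, so t = −2. So 19^(−1) ≡ −2 ≡ 37 (mod 39). Verify: 19 · 37 = 703 ≡ 1 (mod 39). ✓

Final answer: 19^(−1) ≡ 37 (mod 39)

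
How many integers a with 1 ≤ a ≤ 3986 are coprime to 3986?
The number of a ∈ {1, ..., 3986} with gcd(a, 3986) = 1 is by definition Euler's totient φ(3986). φ is multiplicative, with φ(p^e) = p^e − p^(e−1). Factorise 3986 = 2 · 1993. Then
  φ(3986) = (2 − 1) · (1993 − 1) = 1 · 1992 = 1992.
So there are 1992 such integers.

Final answer: 1992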